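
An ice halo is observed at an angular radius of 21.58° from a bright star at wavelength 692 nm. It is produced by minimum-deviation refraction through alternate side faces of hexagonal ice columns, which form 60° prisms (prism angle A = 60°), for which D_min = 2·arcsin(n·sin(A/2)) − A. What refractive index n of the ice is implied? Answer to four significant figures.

1.307

Rearranging: n = sin((D_min + A)/2) / sin(A/2).
(D_min + A)/2 = (21.58° + 60°)/2 = 40.790°.
n = sin 40.790° / sin 30° = 0.6533 / 0.5000 = 1.3066.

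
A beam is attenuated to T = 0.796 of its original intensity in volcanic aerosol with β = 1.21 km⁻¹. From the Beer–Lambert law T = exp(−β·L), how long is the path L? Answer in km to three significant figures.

0.189 km

Beer–Lambert: T = exp(−βL) ⇒ L = −ln(T)/β = −ln(0.796)/1.21 = 0.2282/1.21 = 0.1886 km.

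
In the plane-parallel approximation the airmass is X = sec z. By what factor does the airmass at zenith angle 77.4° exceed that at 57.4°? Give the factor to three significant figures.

X(77.4°)/X(57.4°) = sec 77.4° / sec 57.4° = cos 57.4° / cos 77.4° = 0.5388/0.2181 = 2.4698.

2.47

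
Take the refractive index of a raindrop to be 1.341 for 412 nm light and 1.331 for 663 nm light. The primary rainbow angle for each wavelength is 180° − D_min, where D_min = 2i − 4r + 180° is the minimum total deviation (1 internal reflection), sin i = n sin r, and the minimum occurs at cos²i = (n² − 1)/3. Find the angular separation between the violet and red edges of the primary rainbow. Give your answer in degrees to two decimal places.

1.44°

At 412 nm (n = 1.341): cos²i = 0.26609 → i = 58.946°, r = 39.705°, D_min = 139.071°, rainbow angle = 40.929°.
At 663 nm (n = 1.331): cos²i = 0.25719 → i = 59.527°, r = 40.356°, D_min = 137.630°, rainbow angle = 42.370°.
Angular width = |40.929° − 42.370°| = 1.441°.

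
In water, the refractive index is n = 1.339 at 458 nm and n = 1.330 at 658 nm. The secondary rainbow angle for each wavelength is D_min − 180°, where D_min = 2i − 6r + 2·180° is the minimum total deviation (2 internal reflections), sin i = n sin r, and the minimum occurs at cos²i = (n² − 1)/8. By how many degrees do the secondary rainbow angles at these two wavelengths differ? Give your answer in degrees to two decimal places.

At 458 nm (n = 1.339): cos²i = 0.09912 → i = 71.650°, r = 45.141°, D_min = 232.451°, rainbow angle = 52.451°.
At 658 nm (n = 1.330): cos²i = 0.09611 → i = 71.940°, r = 45.630°, D_min = 230.101°, rainbow angle = 50.101°.
Angular width = |52.451° − 50.101°| = 2.350°.

2.35°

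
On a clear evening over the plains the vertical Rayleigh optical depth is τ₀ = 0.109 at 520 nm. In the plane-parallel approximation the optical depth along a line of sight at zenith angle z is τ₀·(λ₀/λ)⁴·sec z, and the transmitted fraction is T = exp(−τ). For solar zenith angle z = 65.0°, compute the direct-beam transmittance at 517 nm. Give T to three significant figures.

0.768

sec 65.0° = 2.3662.
τ = 0.109 × (520/517)⁴ × 2.3662 = 0.109 × 1.0234 × 2.3662 = 0.2640.
T = exp(−0.2640) = 0.7680.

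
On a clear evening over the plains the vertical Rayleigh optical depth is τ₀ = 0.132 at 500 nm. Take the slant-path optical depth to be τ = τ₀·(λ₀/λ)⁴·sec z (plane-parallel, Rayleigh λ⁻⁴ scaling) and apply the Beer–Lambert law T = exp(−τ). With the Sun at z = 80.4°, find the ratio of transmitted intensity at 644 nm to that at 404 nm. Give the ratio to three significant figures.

Airmass: sec 80.4° = 5.9963.
τ(644 nm) = 0.132 × (500/644)⁴ × 5.9963 = 0.132 × 0.3634 × 5.9963 = 0.2876.
τ(404 nm) = 0.132 × (500/404)⁴ × 5.9963 = 0.132 × 2.3461 × 5.9963 = 1.8570.
T(644)/T(404) = exp(τ_B − τ_A) = exp(1.5694) = 4.8038.

4.80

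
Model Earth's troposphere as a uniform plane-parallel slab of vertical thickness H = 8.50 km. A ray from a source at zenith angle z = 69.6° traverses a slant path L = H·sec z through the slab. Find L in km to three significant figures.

sec z = 1/cos 69.6° = 2.8688.
L = 8.50 × 2.8688 = 24.385 km.

24.4 km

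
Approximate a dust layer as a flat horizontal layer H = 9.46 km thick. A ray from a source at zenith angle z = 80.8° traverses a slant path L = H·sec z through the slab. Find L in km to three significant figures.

sec z = 1/cos 80.8° = 6.2546.
L = 9.46 × 6.2546 = 59.169 km.

59.2 km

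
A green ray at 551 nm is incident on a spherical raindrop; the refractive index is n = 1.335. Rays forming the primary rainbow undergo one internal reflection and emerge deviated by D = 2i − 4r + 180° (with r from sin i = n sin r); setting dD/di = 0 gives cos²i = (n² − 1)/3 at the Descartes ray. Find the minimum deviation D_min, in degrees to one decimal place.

cos²i = (1.78222 − 1)/3 = 0.26074; i = arccos(0.51063) = 59.294°.
sin r = sin 59.294°/1.335 = 0.64405; r = 40.094°.
D_min = 2·59.294° − 4·40.094° + 180° = 138.212°.

138.2°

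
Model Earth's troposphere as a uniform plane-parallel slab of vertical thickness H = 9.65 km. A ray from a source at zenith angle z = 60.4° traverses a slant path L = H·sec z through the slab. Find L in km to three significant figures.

sec z = 1/cos 60.4° = 2.0245.
L = 9.65 × 2.0245 = 19.537 km.

19.5 km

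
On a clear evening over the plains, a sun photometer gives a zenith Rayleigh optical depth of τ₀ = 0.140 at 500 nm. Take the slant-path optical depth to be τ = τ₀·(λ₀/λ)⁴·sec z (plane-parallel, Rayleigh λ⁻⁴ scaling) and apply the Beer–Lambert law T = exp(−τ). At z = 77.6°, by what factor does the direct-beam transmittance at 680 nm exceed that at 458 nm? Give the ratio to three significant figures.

Airmass: sec 77.6° = 4.6569.
τ(680 nm) = 0.140 × (500/680)⁴ × 4.6569 = 0.140 × 0.2923 × 4.6569 = 0.1906.
τ(458 nm) = 0.140 × (500/458)⁴ × 4.6569 = 0.140 × 1.4204 × 4.6569 = 0.9261.
T(680)/T(458) = exp(τ_B − τ_A) = exp(0.7355) = 2.0865.

2.09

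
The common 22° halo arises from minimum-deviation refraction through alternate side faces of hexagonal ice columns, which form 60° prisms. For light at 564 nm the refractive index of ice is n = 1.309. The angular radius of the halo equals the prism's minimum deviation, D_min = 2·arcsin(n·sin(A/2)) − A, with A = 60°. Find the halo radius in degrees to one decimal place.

n·sin(A/2) = 1.309 × sin 30° = 1.309 × 0.5000 = 0.6545.
D_min = 2·arcsin(0.6545) − 60° = 2 × 40.882° − 60° = 21.763°.

21.8°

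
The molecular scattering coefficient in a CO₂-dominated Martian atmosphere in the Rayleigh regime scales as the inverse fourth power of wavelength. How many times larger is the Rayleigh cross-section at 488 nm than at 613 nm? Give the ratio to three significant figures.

2.49

Rayleigh scattering ∝ λ⁻⁴, so the ratio of coefficients is the inverse fourth power of the wavelength ratio.
σ(488)/σ(613) = (613/488)⁴ = (1.2561)⁴ = 2.49.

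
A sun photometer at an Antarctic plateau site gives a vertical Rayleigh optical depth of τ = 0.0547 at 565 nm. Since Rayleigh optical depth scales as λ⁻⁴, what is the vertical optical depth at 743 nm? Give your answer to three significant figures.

0.0183

τ(743 nm) = τ(565 nm) × (565/743)⁴ = 0.0547 × (0.7604)⁴ = 0.0547 × 0.3344 = 0.0183.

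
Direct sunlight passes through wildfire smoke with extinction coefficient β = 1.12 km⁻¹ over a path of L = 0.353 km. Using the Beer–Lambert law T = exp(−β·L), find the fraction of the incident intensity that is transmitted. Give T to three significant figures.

0.673

τ = β·L = 1.12 × 0.353 = 0.3954.
T = exp(−0.3954) = 0.6734.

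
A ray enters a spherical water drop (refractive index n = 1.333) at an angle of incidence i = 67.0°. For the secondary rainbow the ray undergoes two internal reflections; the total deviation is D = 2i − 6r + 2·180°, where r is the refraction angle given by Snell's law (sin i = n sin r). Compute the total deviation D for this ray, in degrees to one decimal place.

232.0°

sin r = sin 67.0° / 1.333 = 0.9205/1.333 = 0.6906; r = 43.67°.
D = 2·67.0° − 6·43.67° + 2·180° = 134.00° − 262.04° + 360° = 231.96°.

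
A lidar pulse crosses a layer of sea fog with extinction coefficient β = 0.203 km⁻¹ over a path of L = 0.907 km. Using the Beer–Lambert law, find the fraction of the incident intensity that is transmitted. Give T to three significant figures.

0.832

τ = β·L = 0.203 × 0.907 = 0.1841.
T = exp(−0.1841) = 0.8318.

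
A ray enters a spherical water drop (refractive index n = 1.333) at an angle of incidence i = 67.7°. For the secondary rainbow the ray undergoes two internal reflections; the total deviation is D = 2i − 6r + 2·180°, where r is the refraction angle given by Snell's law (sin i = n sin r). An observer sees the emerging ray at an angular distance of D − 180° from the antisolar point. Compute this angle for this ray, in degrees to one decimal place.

sin r = sin 67.7° / 1.333 = 0.9252/1.333 = 0.6941; r = 43.95°.
D = 2·67.7° − 6·43.95° + 2·180° = 135.40° − 263.72° + 360° = 231.68°.
Angle from antisolar point = D − 180° = 51.68°.

51.7°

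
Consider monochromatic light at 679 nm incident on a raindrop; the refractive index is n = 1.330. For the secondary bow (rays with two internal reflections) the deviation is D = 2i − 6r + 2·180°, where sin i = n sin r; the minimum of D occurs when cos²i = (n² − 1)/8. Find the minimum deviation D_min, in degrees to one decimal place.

cos²i = (1.76890 − 1)/8 = 0.09611; i = arccos(0.31002) = 71.940°.
sin r = sin 71.940°/1.330 = 0.71483; r = 45.630°.
D_min = 2·71.940° − 6·45.630° + 360° = 230.101°.

230.1°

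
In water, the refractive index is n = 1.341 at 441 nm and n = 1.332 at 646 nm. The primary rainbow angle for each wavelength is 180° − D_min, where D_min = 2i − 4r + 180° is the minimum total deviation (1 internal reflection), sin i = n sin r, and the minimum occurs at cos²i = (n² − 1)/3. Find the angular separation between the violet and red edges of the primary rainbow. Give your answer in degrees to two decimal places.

At 441 nm (n = 1.341): cos²i = 0.26609 → i = 58.946°, r = 39.705°, D_min = 139.071°, rainbow angle = 40.929°.
At 646 nm (n = 1.332): cos²i = 0.25807 → i = 59.469°, r = 40.290°, D_min = 137.776°, rainbow angle = 42.224°.
Angular width = |40.929° − 42.224°| = 1.295°.

1.29°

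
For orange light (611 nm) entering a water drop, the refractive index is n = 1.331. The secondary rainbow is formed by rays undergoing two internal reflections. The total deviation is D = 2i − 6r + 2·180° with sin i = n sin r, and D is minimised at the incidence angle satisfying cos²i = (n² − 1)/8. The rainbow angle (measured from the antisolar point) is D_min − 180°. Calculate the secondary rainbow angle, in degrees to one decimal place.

50.4°

cos²i = (1.77156 − 1)/8 = 0.09645; i = arccos(0.31056) = 71.907°.
sin r = sin 71.907°/1.331 = 0.71417; r = 45.575°.
D_min = 2·71.907° − 6·45.575° + 360° = 230.365°.
Rainbow angle = D_min − 180° = 50.365°.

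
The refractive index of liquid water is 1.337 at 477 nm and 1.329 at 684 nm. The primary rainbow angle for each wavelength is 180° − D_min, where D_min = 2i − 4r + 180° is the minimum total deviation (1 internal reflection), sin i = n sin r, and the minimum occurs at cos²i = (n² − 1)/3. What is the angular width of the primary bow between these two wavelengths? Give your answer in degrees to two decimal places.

1.16°

At 477 nm (n = 1.337): cos²i = 0.26252 → i = 59.178°, r = 39.964°, D_min = 138.500°, rainbow angle = 41.500°.
At 684 nm (n = 1.329): cos²i = 0.25541 → i = 59.643°, r = 40.487°, D_min = 137.337°, rainbow angle = 42.663°.
Angular width = |41.500° − 42.663°| = 1.163°.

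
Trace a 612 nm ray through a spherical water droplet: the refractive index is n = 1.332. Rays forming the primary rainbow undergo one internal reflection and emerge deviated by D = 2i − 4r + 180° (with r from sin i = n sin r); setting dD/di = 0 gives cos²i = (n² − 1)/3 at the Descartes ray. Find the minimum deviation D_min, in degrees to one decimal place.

137.8°

cos²i = (1.77422 − 1)/3 = 0.25807; i = arccos(0.50801) = 59.469°.
sin r = sin 59.469°/1.332 = 0.64666; r = 40.290°.
D_min = 2·59.469° − 4·40.290° + 180° = 137.776°.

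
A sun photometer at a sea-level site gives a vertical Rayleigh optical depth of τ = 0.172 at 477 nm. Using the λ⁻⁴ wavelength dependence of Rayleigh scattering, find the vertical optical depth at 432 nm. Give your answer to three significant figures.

τ(432 nm) = τ(477 nm) × (477/432)⁴ = 0.172 × (1.1042)⁴ = 0.172 × 1.4864 = 0.2557.

0.256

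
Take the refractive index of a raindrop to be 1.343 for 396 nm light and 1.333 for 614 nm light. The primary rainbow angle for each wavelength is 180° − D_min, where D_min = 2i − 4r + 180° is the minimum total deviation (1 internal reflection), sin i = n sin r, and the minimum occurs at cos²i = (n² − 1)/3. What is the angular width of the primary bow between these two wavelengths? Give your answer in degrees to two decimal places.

1.43°

At 396 nm (n = 1.343): cos²i = 0.26788 → i = 58.830°, r = 39.577°, D_min = 139.354°, rainbow angle = 40.646°.
At 614 nm (n = 1.333): cos²i = 0.25896 → i = 59.410°, r = 40.225°, D_min = 137.922°, rainbow angle = 42.078°.
Angular width = |40.646° − 42.078°| = 1.432°.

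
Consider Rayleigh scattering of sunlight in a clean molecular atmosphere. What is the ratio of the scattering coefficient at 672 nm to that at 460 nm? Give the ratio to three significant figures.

0.220

Rayleigh scattering ∝ λ⁻⁴, so the ratio of coefficients is the inverse fourth power of the wavelength ratio.
σ(672)/σ(460) = (460/672)⁴ = (0.6845)⁴ = 0.2196.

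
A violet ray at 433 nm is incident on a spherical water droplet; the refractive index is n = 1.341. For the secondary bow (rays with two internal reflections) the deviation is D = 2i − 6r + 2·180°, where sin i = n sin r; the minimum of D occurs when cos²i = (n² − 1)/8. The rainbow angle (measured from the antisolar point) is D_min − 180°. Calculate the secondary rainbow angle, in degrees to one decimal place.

cos²i = (1.79828 − 1)/8 = 0.09979; i = arccos(0.31589) = 71.586°.
sin r = sin 71.586°/1.341 = 0.70753; r = 45.034°.
D_min = 2·71.586° − 6·45.034° + 360° = 232.966°.
Rainbow angle = D_min − 180° = 52.966°.

53.0°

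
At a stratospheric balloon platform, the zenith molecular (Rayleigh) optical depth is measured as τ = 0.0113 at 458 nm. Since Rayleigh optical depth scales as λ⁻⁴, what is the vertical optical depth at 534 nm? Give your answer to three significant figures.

0.00611

τ(534 nm) = τ(458 nm) × (458/534)⁴ = 0.0113 × (0.8577)⁴ = 0.0113 × 0.5411 = 0.0061.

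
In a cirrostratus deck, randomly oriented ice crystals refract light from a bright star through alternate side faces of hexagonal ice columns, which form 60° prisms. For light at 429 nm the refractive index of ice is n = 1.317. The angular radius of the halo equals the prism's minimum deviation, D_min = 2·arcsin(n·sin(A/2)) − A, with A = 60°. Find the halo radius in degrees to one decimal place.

n·sin(A/2) = 1.317 × sin 30° = 1.317 × 0.5000 = 0.6585.
D_min = 2·arcsin(0.6585) − 60° = 2 × 41.186° − 60° = 22.371°.

22.4°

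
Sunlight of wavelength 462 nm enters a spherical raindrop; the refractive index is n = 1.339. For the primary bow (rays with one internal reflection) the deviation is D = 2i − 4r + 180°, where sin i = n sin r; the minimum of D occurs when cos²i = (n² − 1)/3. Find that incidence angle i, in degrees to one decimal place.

cos²i = (1.339² − 1)/3 = (1.79292 − 1)/3 = 0.26431.
cos i = 0.51411, so i = 59.062°.

59.1°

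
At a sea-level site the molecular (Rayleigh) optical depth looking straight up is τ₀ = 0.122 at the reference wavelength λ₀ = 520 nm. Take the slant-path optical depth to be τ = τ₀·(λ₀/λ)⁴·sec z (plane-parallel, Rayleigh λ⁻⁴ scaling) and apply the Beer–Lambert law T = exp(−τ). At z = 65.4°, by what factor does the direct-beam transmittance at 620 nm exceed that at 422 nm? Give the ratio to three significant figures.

1.70

Airmass: sec 65.4° = 2.4022.
τ(620 nm) = 0.122 × (520/620)⁴ × 2.4022 = 0.122 × 0.4948 × 2.4022 = 0.1450.
τ(422 nm) = 0.122 × (520/422)⁴ × 2.4022 = 0.122 × 2.3055 × 2.4022 = 0.6757.
T(620)/T(422) = exp(τ_B − τ_A) = exp(0.5307) = 1.7000.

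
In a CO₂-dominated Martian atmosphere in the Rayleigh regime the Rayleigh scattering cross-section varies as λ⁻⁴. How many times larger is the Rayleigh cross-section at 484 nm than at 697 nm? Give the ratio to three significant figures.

4.30

Rayleigh scattering ∝ λ⁻⁴, so the ratio of coefficients is the inverse fourth power of the wavelength ratio.
σ(484)/σ(697) = (697/484)⁴ = (1.4401)⁴ = 4.301.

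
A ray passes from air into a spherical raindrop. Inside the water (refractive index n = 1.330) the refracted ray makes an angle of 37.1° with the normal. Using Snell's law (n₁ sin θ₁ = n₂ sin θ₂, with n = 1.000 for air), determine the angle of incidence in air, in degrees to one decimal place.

Snell: sin θ_i = n · sin θ_r = 1.330 × sin 37.1° = 1.330 × 0.6032 = 0.8023.
θ_i = arcsin(0.8023) = 53.35°.

53.3°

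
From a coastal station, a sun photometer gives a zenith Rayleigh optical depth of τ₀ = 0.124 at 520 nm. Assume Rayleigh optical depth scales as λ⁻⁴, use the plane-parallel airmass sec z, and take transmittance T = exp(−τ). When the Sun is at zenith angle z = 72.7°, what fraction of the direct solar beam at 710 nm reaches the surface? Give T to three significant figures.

0.887

sec 72.7° = 3.3628.
τ = 0.124 × (520/710)⁴ × 3.3628 = 0.124 × 0.2877 × 3.3628 = 0.1200.
T = exp(−0.1200) = 0.8869.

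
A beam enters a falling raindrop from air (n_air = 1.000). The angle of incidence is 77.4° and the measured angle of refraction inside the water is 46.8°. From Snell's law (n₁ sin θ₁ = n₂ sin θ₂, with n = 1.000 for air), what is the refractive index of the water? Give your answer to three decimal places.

1.339

n = sin θ_i / sin θ_r = sin 77.4° / sin 46.8° = 0.9759 / 0.7290 = 1.3388.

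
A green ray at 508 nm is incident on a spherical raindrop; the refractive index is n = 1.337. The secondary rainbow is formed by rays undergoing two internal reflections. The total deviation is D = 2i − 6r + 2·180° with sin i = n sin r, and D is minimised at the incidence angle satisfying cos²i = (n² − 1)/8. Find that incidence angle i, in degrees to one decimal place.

71.7°

cos²i = (1.337² − 1)/8 = (1.78757 − 1)/8 = 0.09845.
cos i = 0.31376, so i = 71.714°.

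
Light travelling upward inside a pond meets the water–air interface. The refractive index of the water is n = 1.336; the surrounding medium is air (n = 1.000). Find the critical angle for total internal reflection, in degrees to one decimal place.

sin θ_c = n_air / n = 1.000 / 1.336 = 0.7485.
θ_c = arcsin(0.7485) = 48.46°.

48.5°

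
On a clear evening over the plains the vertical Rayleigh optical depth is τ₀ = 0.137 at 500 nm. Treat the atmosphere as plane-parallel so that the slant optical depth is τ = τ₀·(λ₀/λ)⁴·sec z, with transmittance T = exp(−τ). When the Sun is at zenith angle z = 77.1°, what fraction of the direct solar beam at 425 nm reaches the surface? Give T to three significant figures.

sec 77.1° = 4.4793.
τ = 0.137 × (500/425)⁴ × 4.4793 = 0.137 × 1.9157 × 4.4793 = 1.1756.
T = exp(−1.1756) = 0.3086.

0.309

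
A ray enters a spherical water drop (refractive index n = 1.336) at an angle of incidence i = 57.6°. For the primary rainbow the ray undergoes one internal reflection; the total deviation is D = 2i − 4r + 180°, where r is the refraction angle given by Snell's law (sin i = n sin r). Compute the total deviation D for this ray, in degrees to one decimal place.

138.4°

sin r = sin 57.6° / 1.336 = 0.8443/1.336 = 0.6320; r = 39.20°.
D = 2·57.6° − 4·39.20° + 180° = 115.20° − 156.79° + 180° = 138.41°.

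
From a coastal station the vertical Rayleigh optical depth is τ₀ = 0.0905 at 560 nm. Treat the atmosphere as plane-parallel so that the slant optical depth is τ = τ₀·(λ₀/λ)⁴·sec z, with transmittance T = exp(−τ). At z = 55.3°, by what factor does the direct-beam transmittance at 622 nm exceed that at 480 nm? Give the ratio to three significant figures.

1.21

Airmass: sec 55.3° = 1.7566.
τ(622 nm) = 0.0905 × (560/622)⁴ × 1.7566 = 0.0905 × 0.6570 × 1.7566 = 0.1045.
τ(480 nm) = 0.0905 × (560/480)⁴ × 1.7566 = 0.0905 × 1.8526 × 1.7566 = 0.2945.
T(622)/T(480) = exp(τ_B − τ_A) = exp(0.1901) = 1.2093.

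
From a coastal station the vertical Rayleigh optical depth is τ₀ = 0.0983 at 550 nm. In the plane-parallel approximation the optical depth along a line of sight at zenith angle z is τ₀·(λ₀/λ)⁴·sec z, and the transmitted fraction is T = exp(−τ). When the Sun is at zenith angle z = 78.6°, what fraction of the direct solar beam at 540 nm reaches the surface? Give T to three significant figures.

0.586

sec 78.6° = 5.0593.
τ = 0.0983 × (550/540)⁴ × 5.0593 = 0.0983 × 1.0762 × 5.0593 = 0.5352.
T = exp(−0.5352) = 0.5856.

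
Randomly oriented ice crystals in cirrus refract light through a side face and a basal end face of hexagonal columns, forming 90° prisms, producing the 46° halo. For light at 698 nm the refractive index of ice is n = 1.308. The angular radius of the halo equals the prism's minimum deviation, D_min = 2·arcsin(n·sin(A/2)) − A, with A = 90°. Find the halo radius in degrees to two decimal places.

45.31°

n·sin(A/2) = 1.308 × sin 45° = 1.308 × 0.7071 = 0.9249.
D_min = 2·arcsin(0.9249) − 90° = 2 × 67.653° − 90° = 45.305°.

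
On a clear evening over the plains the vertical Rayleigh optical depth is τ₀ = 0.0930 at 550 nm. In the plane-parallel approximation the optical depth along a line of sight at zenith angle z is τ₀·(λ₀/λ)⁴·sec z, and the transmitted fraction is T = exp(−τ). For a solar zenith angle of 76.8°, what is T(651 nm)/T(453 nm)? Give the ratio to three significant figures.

Airmass: sec 76.8° = 4.3792.
τ(651 nm) = 0.0930 × (550/651)⁴ × 4.3792 = 0.0930 × 0.5095 × 4.3792 = 0.2075.
τ(453 nm) = 0.0930 × (550/453)⁴ × 4.3792 = 0.0930 × 2.1730 × 4.3792 = 0.8850.
T(651)/T(453) = exp(τ_B − τ_A) = exp(0.6775) = 1.9689.

1.97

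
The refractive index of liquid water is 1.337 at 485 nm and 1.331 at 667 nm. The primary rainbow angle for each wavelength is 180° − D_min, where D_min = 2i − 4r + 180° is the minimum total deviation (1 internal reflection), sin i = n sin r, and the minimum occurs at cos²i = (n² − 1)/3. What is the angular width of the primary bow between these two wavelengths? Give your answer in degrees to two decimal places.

At 485 nm (n = 1.337): cos²i = 0.26252 → i = 59.178°, r = 39.964°, D_min = 138.500°, rainbow angle = 41.500°.
At 667 nm (n = 1.331): cos²i = 0.25719 → i = 59.527°, r = 40.356°, D_min = 137.630°, rainbow angle = 42.370°.
Angular width = |41.500° − 42.370°| = 0.870°.

0.87°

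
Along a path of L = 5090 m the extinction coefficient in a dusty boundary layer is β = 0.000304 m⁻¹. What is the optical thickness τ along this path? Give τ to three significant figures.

τ = β·L = 0.000304 × 5090 = 1.5474.

1.55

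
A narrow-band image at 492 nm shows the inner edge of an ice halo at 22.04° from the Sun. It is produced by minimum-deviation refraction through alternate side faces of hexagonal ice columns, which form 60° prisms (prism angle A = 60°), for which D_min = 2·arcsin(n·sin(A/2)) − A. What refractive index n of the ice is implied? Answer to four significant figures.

1.313

Rearranging: n = sin((D_min + A)/2) / sin(A/2).
(D_min + A)/2 = (22.04° + 60°)/2 = 41.020°.
n = sin 41.020° / sin 30° = 0.6563 / 0.5000 = 1.3126.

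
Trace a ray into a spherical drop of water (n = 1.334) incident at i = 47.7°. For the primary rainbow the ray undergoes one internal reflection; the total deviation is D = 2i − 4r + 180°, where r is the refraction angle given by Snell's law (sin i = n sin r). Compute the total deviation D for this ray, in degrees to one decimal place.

140.7°

sin r = sin 47.7° / 1.334 = 0.7396/1.334 = 0.5544; r = 33.67°.
D = 2·47.7° − 4·33.67° + 180° = 95.40° − 134.69° + 180° = 140.71°.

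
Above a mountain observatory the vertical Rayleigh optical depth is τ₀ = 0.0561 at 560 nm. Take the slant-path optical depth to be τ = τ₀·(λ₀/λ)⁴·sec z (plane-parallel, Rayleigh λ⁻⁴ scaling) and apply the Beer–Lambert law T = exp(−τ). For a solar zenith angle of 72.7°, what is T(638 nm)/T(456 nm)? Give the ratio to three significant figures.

Airmass: sec 72.7° = 3.3628.
τ(638 nm) = 0.0561 × (560/638)⁴ × 3.3628 = 0.0561 × 0.5936 × 3.3628 = 0.1120.
τ(456 nm) = 0.0561 × (560/456)⁴ × 3.3628 = 0.0561 × 2.2745 × 3.3628 = 0.4291.
T(638)/T(456) = exp(τ_B − τ_A) = exp(0.3171) = 1.3732.

1.37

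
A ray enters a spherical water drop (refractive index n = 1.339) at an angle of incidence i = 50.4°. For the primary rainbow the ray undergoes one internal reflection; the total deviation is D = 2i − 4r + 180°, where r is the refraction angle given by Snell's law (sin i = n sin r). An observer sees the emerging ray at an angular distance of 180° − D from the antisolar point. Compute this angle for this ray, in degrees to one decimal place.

39.7°

sin r = sin 50.4° / 1.339 = 0.7705/1.339 = 0.5754; r = 35.13°.
D = 2·50.4° − 4·35.13° + 180° = 100.80° − 140.52° + 180° = 140.28°.
Angle from antisolar point = 180° − D = 39.72°.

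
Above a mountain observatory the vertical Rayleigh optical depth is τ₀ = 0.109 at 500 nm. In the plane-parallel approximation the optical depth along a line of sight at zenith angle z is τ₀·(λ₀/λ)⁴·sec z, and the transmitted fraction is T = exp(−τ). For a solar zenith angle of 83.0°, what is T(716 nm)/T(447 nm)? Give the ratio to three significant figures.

Airmass: sec 83.0° = 8.2055.
τ(716 nm) = 0.109 × (500/716)⁴ × 8.2055 = 0.109 × 0.2378 × 8.2055 = 0.2127.
τ(447 nm) = 0.109 × (500/447)⁴ × 8.2055 = 0.109 × 1.5655 × 8.2055 = 1.4002.
T(716)/T(447) = exp(τ_B − τ_A) = exp(1.1875) = 3.2788.

3.28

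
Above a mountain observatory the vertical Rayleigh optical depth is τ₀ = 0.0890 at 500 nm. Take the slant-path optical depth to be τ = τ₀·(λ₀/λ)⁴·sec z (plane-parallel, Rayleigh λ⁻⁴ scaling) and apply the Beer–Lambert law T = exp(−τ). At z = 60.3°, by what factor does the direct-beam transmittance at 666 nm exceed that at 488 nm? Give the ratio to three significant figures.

Airmass: sec 60.3° = 2.0183.
τ(666 nm) = 0.0890 × (500/666)⁴ × 2.0183 = 0.0890 × 0.3177 × 2.0183 = 0.0571.
τ(488 nm) = 0.0890 × (500/488)⁴ × 2.0183 = 0.0890 × 1.1020 × 2.0183 = 0.1980.
T(666)/T(488) = exp(τ_B − τ_A) = exp(0.1409) = 1.1513.

1.15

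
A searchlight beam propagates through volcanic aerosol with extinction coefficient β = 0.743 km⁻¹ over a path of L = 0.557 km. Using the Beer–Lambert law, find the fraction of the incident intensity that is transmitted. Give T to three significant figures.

τ = β·L = 0.743 × 0.557 = 0.4139.
T = exp(−0.4139) = 0.6611.

0.661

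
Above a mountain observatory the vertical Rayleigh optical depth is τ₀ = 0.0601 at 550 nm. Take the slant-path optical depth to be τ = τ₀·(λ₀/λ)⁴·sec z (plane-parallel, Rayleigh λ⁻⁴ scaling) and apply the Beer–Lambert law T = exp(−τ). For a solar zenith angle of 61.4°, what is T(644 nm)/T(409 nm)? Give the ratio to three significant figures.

1.41

Airmass: sec 61.4° = 2.0890.
τ(644 nm) = 0.0601 × (550/644)⁴ × 2.0890 = 0.0601 × 0.5320 × 2.0890 = 0.0668.
τ(409 nm) = 0.0601 × (550/409)⁴ × 2.0890 = 0.0601 × 3.2701 × 2.0890 = 0.4106.
T(644)/T(409) = exp(τ_B − τ_A) = exp(0.3438) = 1.4103.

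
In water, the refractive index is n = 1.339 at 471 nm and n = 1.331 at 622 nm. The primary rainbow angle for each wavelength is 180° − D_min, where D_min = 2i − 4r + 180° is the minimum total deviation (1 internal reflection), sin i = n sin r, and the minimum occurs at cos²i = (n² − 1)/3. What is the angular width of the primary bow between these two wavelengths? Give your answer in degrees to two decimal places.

1.16°

At 471 nm (n = 1.339): cos²i = 0.26431 → i = 59.062°, r = 39.834°, D_min = 138.786°, rainbow angle = 41.214°.
At 622 nm (n = 1.331): cos²i = 0.25719 → i = 59.527°, r = 40.356°, D_min = 137.630°, rainbow angle = 42.370°.
Angular width = |41.214° − 42.370°| = 1.156°.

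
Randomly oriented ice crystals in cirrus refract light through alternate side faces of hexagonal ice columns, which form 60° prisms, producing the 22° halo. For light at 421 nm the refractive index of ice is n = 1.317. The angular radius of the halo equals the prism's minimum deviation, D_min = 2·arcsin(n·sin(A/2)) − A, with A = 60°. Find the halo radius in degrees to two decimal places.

n·sin(A/2) = 1.317 × sin 30° = 1.317 × 0.5000 = 0.6585.
D_min = 2·arcsin(0.6585) − 60° = 2 × 41.186° − 60° = 22.371°.

22.37°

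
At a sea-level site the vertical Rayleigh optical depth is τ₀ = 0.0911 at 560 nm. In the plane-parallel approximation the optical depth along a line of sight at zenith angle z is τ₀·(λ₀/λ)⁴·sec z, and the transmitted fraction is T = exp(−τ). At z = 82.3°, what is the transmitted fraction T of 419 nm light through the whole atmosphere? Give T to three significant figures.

0.114

sec 82.3° = 7.4635.
τ = 0.0911 × (560/419)⁴ × 7.4635 = 0.0911 × 3.1908 × 7.4635 = 2.1695.
T = exp(−2.1695) = 0.1142.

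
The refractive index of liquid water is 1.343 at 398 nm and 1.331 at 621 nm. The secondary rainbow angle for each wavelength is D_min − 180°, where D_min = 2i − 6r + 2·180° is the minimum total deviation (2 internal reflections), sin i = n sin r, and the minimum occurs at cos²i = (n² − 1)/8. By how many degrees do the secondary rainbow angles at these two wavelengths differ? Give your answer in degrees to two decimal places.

At 398 nm (n = 1.343): cos²i = 0.10046 → i = 71.522°, r = 44.928°, D_min = 233.478°, rainbow angle = 53.478°.
At 621 nm (n = 1.331): cos²i = 0.09645 → i = 71.907°, r = 45.575°, D_min = 230.365°, rainbow angle = 50.365°.
Angular width = |53.478° − 50.365°| = 3.113°.

3.11°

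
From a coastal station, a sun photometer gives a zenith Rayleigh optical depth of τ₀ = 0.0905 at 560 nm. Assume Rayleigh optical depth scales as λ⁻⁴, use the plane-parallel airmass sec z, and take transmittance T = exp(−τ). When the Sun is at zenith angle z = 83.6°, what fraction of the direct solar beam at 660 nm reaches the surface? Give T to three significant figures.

sec 83.6° = 8.9711.
τ = 0.0905 × (560/660)⁴ × 8.9711 = 0.0905 × 0.5183 × 8.9711 = 0.4208.
T = exp(−0.4208) = 0.6565.

0.657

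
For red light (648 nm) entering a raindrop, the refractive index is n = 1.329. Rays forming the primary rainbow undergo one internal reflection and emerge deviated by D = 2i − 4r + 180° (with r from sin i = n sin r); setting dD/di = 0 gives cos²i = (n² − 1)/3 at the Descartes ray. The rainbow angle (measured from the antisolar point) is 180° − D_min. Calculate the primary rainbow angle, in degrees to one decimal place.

42.7°

cos²i = (1.76624 − 1)/3 = 0.25541; i = arccos(0.50538) = 59.643°.
sin r = sin 59.643°/1.329 = 0.64928; r = 40.487°.
D_min = 2·59.643° − 4·40.487° + 180° = 137.337°.
Rainbow angle = 180° − D_min = 42.663°.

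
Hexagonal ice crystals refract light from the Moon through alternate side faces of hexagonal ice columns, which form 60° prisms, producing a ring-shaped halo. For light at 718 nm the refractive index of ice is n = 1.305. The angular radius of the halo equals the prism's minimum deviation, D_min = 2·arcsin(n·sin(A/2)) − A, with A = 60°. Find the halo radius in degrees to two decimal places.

n·sin(A/2) = 1.305 × sin 30° = 1.305 × 0.5000 = 0.6525.
D_min = 2·arcsin(0.6525) − 60° = 2 × 40.730° − 60° = 21.461°.

21.46°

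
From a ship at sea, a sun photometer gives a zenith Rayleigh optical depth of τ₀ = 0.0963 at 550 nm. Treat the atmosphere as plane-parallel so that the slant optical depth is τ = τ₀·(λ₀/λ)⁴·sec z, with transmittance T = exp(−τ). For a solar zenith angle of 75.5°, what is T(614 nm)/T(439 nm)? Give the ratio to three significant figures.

Airmass: sec 75.5° = 3.9939.
τ(614 nm) = 0.0963 × (550/614)⁴ × 3.9939 = 0.0963 × 0.6438 × 3.9939 = 0.2476.
τ(439 nm) = 0.0963 × (550/439)⁴ × 3.9939 = 0.0963 × 2.4637 × 3.9939 = 0.9476.
T(614)/T(439) = exp(τ_B − τ_A) = exp(0.7000) = 2.0137.

2.01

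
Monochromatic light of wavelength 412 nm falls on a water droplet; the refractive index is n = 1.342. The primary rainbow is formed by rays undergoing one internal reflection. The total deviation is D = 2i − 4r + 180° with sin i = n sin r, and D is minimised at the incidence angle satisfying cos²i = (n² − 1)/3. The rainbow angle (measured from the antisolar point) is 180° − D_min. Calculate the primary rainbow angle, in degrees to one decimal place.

40.8°

cos²i = (1.80096 − 1)/3 = 0.26699; i = arccos(0.51671) = 58.888°.
sin r = sin 58.888°/1.342 = 0.63797; r = 39.641°.
D_min = 2·58.888° − 4·39.641° + 180° = 139.213°.
Rainbow angle = 180° − D_min = 40.787°.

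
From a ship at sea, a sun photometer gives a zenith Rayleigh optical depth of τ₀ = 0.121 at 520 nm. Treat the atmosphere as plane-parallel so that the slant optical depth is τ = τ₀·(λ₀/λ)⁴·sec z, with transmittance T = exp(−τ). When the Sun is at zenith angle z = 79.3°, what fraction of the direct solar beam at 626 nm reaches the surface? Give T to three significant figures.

0.733

sec 79.3° = 5.3860.
τ = 0.121 × (520/626)⁴ × 5.3860 = 0.121 × 0.4761 × 5.3860 = 0.3103.
T = exp(−0.3103) = 0.7332.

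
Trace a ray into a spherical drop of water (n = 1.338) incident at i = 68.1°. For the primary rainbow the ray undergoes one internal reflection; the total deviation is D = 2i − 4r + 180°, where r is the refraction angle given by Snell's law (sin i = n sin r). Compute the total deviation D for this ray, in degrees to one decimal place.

140.6°

sin r = sin 68.1° / 1.338 = 0.9278/1.338 = 0.6935; r = 43.90°.
D = 2·68.1° − 4·43.90° + 180° = 136.20° − 175.62° + 180° = 140.58°.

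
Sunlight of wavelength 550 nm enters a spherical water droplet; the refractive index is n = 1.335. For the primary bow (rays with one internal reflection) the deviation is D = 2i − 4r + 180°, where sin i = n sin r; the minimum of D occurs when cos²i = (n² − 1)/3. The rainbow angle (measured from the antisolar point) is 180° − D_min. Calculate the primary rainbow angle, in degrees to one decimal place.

41.8°

cos²i = (1.78222 − 1)/3 = 0.26074; i = arccos(0.51063) = 59.294°.
sin r = sin 59.294°/1.335 = 0.64405; r = 40.094°.
D_min = 2·59.294° − 4·40.094° + 180° = 138.212°.
Rainbow angle = 180° − D_min = 41.788°.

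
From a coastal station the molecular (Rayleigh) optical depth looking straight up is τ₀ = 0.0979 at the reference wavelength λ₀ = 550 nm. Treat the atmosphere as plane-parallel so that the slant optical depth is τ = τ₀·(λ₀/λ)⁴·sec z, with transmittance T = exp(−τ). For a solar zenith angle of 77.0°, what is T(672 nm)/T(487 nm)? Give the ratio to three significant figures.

Airmass: sec 77.0° = 4.4454.
τ(672 nm) = 0.0979 × (550/672)⁴ × 4.4454 = 0.0979 × 0.4487 × 4.4454 = 0.1953.
τ(487 nm) = 0.0979 × (550/487)⁴ × 4.4454 = 0.0979 × 1.6268 × 4.4454 = 0.7080.
T(672)/T(487) = exp(τ_B − τ_A) = exp(0.5127) = 1.6698.

1.67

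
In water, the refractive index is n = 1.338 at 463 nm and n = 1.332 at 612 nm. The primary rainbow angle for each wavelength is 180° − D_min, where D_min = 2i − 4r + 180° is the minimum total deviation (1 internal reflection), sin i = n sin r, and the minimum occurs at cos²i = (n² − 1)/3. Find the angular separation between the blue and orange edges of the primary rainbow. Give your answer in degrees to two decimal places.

0.87°

At 463 nm (n = 1.338): cos²i = 0.26341 → i = 59.120°, r = 39.899°, D_min = 138.643°, rainbow angle = 41.357°.
At 612 nm (n = 1.332): cos²i = 0.25807 → i = 59.469°, r = 40.290°, D_min = 137.776°, rainbow angle = 42.224°.
Angular width = |41.357° − 42.224°| = 0.867°.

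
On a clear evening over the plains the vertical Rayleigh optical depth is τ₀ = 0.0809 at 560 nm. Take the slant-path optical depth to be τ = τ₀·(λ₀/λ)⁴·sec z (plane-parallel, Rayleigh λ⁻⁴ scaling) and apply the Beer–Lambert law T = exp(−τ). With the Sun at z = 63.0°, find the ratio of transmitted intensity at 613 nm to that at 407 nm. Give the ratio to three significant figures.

Airmass: sec 63.0° = 2.2027.
τ(613 nm) = 0.0809 × (560/613)⁴ × 2.2027 = 0.0809 × 0.6965 × 2.2027 = 0.1241.
τ(407 nm) = 0.0809 × (560/407)⁴ × 2.2027 = 0.0809 × 3.5841 × 2.2027 = 0.6387.
T(613)/T(407) = exp(τ_B − τ_A) = exp(0.5146) = 1.6729.

1.67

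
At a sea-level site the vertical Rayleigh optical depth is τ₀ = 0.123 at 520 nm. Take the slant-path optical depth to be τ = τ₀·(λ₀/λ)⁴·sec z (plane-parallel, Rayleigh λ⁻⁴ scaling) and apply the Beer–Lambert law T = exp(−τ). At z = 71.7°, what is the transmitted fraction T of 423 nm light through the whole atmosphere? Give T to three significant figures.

sec 71.7° = 3.1848.
τ = 0.123 × (520/423)⁴ × 3.1848 = 0.123 × 2.2838 × 3.1848 = 0.8946.
T = exp(−0.8946) = 0.4088.

0.409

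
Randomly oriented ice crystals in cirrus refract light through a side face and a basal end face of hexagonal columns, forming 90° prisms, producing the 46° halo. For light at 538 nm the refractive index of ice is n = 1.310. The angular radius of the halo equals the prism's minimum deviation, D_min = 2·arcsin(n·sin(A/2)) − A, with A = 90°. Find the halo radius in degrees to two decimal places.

45.73°

n·sin(A/2) = 1.310 × sin 45° = 1.310 × 0.7071 = 0.9263.
D_min = 2·arcsin(0.9263) − 90° = 2 × 67.867° − 90° = 45.733°.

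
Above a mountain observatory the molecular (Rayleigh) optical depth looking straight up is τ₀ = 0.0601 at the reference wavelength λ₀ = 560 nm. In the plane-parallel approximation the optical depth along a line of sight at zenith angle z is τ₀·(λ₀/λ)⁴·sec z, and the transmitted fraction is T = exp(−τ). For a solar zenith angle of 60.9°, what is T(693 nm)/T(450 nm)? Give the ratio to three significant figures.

Airmass: sec 60.9° = 2.0562.
τ(693 nm) = 0.0601 × (560/693)⁴ × 2.0562 = 0.0601 × 0.4264 × 2.0562 = 0.0527.
τ(450 nm) = 0.0601 × (560/450)⁴ × 2.0562 = 0.0601 × 2.3983 × 2.0562 = 0.2964.
T(693)/T(450) = exp(τ_B − τ_A) = exp(0.2437) = 1.2759.

1.28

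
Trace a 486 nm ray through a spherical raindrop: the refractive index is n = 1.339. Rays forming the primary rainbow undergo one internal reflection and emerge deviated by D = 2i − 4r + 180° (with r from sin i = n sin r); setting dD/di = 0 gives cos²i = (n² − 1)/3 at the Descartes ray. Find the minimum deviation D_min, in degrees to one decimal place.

138.8°

cos²i = (1.79292 − 1)/3 = 0.26431; i = arccos(0.51411) = 59.062°.
sin r = sin 59.062°/1.339 = 0.64057; r = 39.834°.
D_min = 2·59.062° − 4·39.834° + 180° = 138.786°.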